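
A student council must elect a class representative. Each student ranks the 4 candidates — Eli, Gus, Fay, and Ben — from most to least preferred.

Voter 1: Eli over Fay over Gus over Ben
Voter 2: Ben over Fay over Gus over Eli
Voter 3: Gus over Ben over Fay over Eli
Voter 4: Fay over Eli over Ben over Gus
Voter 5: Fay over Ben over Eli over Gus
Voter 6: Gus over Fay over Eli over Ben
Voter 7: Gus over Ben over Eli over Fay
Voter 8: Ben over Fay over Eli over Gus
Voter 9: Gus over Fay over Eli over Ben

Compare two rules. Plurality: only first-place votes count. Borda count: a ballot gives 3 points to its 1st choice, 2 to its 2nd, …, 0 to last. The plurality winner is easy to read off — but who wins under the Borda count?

Plurality first-place counts: Eli 1, Gus 4, Fay 2, Ben 2 → Gus.
Borda totals: Eli 10, Gus 14, Fay 17, Ben 13 → Fay.

Fay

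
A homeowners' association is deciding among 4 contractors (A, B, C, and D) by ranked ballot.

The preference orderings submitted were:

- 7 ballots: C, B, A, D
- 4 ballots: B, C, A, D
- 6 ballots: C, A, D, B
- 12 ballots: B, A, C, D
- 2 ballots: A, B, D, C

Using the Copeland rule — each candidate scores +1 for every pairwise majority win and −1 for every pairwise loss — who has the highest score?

B

Pairwise results:
  A vs B: B wins 23–8.
  A vs C: C wins 17–14.
  A vs D: A wins 31–0.
  B vs C: B wins 18–13.
  B vs D: B wins 25–6.
  C vs D: C wins 29–2.
Copeland scores (wins − losses):
  A: 1 − 2 = -1
  B: 3 − 0 = 3
  C: 2 − 1 = 1
  D: 0 − 3 = -3
B has the best Copeland score.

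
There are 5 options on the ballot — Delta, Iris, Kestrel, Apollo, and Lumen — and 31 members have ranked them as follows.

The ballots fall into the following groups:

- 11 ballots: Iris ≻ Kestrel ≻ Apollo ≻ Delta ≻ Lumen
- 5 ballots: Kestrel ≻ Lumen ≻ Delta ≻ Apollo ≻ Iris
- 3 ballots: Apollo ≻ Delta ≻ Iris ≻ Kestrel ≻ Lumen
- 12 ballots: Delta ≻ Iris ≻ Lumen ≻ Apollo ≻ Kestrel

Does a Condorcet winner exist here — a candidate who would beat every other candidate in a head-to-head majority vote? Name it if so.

Head-to-head results (31 voters total):
Delta vs Iris: Delta wins 20–11.
Delta vs Kestrel: Kestrel wins 16–15.
Delta vs Apollo: Delta wins 17–14.
Delta vs Lumen: Delta wins 26–5.
Iris vs Kestrel: Iris wins 26–5.
Iris vs Apollo: Iris wins 23–8.
Iris vs Lumen: Iris wins 26–5.
Kestrel vs Apollo: Kestrel wins 16–15.
Kestrel vs Lumen: Kestrel wins 19–12.
Apollo vs Lumen: Lumen wins 17–14.
No candidate beats all others: Delta beats Iris beats Kestrel beats Delta, a majority cycle.

None — there is no Condorcet winner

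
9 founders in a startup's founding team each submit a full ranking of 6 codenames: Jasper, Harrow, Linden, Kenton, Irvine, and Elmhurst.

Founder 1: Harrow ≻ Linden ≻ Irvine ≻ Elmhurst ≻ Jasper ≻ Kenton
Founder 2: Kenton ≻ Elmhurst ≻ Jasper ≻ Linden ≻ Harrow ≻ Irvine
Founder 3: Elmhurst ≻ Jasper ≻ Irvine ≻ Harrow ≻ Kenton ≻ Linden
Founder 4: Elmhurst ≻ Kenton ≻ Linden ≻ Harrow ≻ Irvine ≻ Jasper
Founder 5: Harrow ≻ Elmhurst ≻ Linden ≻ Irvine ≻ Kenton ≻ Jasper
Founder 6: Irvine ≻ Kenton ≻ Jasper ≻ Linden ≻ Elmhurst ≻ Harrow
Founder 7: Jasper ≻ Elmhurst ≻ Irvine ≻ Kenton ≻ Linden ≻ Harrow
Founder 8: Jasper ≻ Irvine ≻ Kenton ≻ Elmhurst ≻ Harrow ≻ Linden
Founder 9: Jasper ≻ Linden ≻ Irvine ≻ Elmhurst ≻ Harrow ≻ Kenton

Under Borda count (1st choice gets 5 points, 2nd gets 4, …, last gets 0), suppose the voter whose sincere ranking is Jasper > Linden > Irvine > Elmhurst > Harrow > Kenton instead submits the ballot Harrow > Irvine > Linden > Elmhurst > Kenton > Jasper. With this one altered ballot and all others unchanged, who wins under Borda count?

Elmhurst

Borda totals with the altered ballot: Jasper 21, Harrow 21, Linden 18, Kenton 21, Irvine 25, Elmhurst 29.
The winner is unchanged: still Elmhurst.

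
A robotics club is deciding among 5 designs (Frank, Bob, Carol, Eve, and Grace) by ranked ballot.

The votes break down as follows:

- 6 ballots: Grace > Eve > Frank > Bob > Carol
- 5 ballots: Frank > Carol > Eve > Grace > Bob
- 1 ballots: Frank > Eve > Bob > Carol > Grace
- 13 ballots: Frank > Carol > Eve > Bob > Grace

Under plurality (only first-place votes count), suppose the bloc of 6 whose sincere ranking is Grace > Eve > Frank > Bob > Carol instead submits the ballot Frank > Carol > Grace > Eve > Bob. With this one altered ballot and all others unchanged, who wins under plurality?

First-place totals with the altered ballot: Frank 25, Bob 0, Carol 0, Eve 0, Grace 0.
The winner is unchanged: still Frank.

Frank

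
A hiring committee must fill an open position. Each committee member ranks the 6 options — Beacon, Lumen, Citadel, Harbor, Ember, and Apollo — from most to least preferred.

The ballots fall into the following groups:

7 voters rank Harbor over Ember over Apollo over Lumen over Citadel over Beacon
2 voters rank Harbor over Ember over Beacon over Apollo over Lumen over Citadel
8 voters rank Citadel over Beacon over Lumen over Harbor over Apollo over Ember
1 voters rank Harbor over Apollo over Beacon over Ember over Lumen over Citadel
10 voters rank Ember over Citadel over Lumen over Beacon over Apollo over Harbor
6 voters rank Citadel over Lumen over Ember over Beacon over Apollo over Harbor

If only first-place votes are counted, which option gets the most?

Citadel

First-place vote totals:
  Beacon: 0
  Lumen: 0
  Citadel: 14
  Harbor: 10
  Ember: 10
  Apollo: 0
Citadel has the most first-place votes.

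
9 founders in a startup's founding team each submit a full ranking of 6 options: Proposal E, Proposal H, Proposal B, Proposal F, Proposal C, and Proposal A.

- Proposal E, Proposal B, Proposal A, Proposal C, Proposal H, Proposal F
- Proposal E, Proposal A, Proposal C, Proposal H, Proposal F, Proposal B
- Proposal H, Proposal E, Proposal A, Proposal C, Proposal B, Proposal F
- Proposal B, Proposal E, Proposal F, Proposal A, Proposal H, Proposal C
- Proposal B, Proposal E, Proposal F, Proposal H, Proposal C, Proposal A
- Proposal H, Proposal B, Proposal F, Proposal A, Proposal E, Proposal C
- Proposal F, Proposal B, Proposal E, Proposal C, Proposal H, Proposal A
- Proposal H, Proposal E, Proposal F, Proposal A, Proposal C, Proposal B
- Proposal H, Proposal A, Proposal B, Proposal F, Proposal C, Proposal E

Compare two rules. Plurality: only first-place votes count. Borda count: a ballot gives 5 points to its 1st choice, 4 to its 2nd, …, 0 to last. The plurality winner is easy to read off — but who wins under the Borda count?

Plurality first-place counts: Proposal E 2, Proposal H 4, Proposal B 2, Proposal F 1, Proposal C 0, Proposal A 0 → Proposal H.
Borda totals: Proposal E 30, Proposal H 27, Proposal B 26, Proposal F 20, Proposal C 12, Proposal A 20 → Proposal E.

Proposal E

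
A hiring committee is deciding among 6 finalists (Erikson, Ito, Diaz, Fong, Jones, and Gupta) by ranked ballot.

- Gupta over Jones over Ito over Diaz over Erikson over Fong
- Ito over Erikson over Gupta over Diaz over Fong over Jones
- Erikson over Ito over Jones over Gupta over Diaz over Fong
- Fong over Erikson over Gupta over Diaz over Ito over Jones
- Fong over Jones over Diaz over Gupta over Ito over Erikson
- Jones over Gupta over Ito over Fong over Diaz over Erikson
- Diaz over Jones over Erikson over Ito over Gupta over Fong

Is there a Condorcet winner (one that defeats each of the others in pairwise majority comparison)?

Yes

Head-to-head results (7 voters total):
Erikson vs Ito: Ito wins 4–3.
Erikson vs Diaz: Diaz wins 4–3.
Erikson vs Fong: Erikson wins 4–3.
Erikson vs Jones: Jones wins 4–3.
Erikson vs Gupta: Erikson wins 4–3.
Ito vs Diaz: Ito wins 4–3.
Ito vs Fong: Ito wins 5–2.
Ito vs Jones: Jones wins 4–3.
Ito vs Gupta: Gupta wins 4–3.
Diaz vs Fong: Diaz wins 4–3.
Diaz vs Jones: Jones wins 4–3.
Diaz vs Gupta: Gupta wins 5–2.
Fong vs Jones: Jones wins 4–3.
Fong vs Gupta: Gupta wins 5–2.
Jones vs Gupta: Jones wins 4–3.
Jones beats each rival — Erikson (4–3), Ito (4–3), Diaz (4–3), Fong (4–3), Gupta (4–3) — so Jones is the Condorcet winner.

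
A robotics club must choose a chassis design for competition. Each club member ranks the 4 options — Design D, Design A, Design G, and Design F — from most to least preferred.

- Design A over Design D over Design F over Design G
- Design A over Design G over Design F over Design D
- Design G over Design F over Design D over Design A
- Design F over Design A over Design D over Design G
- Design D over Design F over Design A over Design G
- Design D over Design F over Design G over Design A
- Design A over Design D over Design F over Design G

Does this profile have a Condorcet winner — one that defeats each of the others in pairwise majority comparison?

Head-to-head results (7 voters total):
Design D vs Design A: Design A wins 4–3.
Design D vs Design G: Design D wins 5–2.
Design D vs Design F: Design D wins 4–3.
Design A vs Design G: Design A wins 5–2.
Design A vs Design F: Design F wins 4–3.
Design G vs Design F: Design F wins 5–2.
No candidate beats all others: Design D beats Design F beats Design A beats Design D, a majority cycle.

No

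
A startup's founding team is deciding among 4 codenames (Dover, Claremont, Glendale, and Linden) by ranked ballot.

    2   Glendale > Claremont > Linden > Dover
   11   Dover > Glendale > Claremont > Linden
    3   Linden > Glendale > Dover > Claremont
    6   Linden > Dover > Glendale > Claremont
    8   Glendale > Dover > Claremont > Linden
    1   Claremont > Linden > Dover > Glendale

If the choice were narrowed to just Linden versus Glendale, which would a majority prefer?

Ballots ranking Linden above Glendale: 3+6+1 = 10.
Ballots ranking Glendale above Linden: 2+11+8 = 21.
Glendale wins the head-to-head, 21–10.

Glendale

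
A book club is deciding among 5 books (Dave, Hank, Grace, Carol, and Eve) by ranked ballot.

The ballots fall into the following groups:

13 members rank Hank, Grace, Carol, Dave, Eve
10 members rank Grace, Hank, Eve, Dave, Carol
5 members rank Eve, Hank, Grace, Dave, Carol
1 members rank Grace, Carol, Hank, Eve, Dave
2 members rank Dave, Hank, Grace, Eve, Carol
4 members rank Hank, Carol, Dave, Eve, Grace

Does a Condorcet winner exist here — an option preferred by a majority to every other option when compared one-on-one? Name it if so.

Head-to-head results (35 voters total):
Dave vs Hank: Hank wins 33–2.
Dave vs Grace: Grace wins 29–6.
Dave vs Carol: Carol wins 18–17.
Dave vs Eve: Dave wins 19–16.
Hank vs Grace: Hank wins 24–11.
Hank vs Carol: Hank wins 34–1.
Hank vs Eve: Hank wins 30–5.
Grace vs Carol: Grace wins 31–4.
Grace vs Eve: Grace wins 26–9.
Carol vs Eve: Carol wins 18–17.
Hank beats each rival — Dave (33–2), Grace (24–11), Carol (34–1), Eve (30–5) — so Hank is the Condorcet winner.

Hank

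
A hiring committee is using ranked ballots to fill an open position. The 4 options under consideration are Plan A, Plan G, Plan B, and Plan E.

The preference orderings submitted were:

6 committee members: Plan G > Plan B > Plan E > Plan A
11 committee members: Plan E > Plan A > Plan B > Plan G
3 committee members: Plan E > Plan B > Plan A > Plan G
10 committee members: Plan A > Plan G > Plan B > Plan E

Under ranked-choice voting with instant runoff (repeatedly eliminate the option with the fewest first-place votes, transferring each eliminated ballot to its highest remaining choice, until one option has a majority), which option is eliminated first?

Plan B

Round 1: Plan E 14, Plan A 10, Plan G 6, Plan B 0. Plan B has the fewest and is eliminated.
Round 2: Plan E 14, Plan A 10, Plan G 6. Plan G has the fewest and is eliminated.
Round 3: Plan E 20, Plan A 10. Plan E has a majority.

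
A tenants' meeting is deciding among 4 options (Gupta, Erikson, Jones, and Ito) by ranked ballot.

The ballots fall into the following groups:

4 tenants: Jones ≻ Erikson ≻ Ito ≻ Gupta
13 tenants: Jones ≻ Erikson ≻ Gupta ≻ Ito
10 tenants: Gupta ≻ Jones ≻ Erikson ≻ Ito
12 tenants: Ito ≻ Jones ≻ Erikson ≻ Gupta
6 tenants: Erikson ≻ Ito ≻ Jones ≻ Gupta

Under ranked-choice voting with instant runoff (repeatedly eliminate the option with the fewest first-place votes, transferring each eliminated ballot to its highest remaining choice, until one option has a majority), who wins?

Round 1: Jones 17, Ito 12, Gupta 10, Erikson 6. Erikson has the fewest and is eliminated.
Round 2: Ito 18, Jones 17, Gupta 10. Gupta has the fewest and is eliminated.
Round 3: Jones 27, Ito 18. Jones has a majority.

Jones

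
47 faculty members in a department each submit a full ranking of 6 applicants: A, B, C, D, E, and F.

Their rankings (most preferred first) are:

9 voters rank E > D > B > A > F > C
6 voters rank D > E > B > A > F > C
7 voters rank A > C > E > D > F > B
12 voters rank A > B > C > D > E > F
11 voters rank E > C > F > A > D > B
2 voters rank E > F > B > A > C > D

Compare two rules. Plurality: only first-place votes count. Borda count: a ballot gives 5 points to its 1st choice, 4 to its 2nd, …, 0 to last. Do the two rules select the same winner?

Plurality first-place counts: A 19, B 0, C 0, D 6, E 22, F 0 → E.
Borda totals: A 151, B 99, C 110, D 115, E 167, F 63 → E.
The two rules agree on E.

Yes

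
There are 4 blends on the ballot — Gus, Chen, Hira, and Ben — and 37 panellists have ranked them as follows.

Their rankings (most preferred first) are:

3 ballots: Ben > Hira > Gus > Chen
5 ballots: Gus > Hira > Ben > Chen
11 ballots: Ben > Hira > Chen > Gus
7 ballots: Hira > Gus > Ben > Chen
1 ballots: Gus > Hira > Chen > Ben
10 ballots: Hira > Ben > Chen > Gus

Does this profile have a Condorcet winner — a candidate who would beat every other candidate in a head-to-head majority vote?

Head-to-head results (37 voters total):
Gus vs Chen: Chen wins 21–16.
Gus vs Hira: Hira wins 31–6.
Gus vs Ben: Ben wins 24–13.
Chen vs Hira: Hira wins 37–0.
Chen vs Ben: Ben wins 36–1.
Hira vs Ben: Hira wins 23–14.
Hira beats each rival — Gus (31–6), Chen (37–0), Ben (23–14) — so Hira is the Condorcet winner.

Yes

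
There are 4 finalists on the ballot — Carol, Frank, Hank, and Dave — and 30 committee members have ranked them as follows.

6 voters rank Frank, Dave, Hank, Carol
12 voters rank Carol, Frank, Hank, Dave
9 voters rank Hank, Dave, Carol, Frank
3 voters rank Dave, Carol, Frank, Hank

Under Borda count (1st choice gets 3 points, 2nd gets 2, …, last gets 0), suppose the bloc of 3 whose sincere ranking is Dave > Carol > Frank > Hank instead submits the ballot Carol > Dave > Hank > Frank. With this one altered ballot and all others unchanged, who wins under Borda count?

Carol

Borda totals with the altered ballot: Carol 54, Frank 42, Hank 48, Dave 36.
The winner is unchanged: still Carol.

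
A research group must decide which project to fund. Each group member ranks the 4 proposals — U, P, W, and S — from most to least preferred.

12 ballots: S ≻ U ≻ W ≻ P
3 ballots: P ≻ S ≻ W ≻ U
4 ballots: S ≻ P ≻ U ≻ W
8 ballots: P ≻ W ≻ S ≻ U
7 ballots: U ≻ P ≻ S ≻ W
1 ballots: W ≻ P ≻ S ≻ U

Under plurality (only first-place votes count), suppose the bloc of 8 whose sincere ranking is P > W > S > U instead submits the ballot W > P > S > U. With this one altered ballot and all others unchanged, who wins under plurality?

S

First-place totals with the altered ballot: U 7, P 3, W 9, S 16.
The winner is unchanged: still S.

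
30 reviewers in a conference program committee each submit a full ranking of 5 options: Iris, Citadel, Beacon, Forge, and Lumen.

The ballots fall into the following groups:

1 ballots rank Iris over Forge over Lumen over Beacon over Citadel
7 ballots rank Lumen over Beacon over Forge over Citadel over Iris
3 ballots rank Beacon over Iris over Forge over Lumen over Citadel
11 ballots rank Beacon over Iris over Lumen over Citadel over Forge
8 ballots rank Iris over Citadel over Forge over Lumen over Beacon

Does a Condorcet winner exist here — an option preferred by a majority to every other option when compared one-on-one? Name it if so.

None — there is no Condorcet winner

Head-to-head results (30 voters total):
Iris vs Citadel: Iris wins 23–7.
Iris vs Beacon: Beacon wins 21–9.
Iris vs Forge: Iris wins 23–7.
Iris vs Lumen: Iris wins 23–7.
Citadel vs Beacon: Beacon wins 22–8.
Citadel vs Forge: Citadel wins 19–11.
Citadel vs Lumen: Lumen wins 22–8.
Beacon vs Forge: Beacon wins 21–9.
Beacon vs Lumen: Lumen wins 16–14.
Forge vs Lumen: Lumen wins 18–12.
No candidate beats all others: Iris beats Lumen beats Beacon beats Iris, a majority cycle.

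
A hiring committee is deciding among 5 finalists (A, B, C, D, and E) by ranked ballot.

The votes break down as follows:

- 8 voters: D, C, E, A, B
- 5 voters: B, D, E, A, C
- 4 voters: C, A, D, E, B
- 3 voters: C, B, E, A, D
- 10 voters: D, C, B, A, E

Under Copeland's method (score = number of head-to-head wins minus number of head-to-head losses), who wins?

Pairwise results:
  A vs B: B wins 18–12.
  A vs C: C wins 25–5.
  A vs D: D wins 23–7.
  A vs E: E wins 16–14.
  B vs C: C wins 25–5.
  B vs D: D wins 22–8.
  B vs E: B wins 18–12.
  C vs D: D wins 23–7.
  C vs E: C wins 25–5.
  D vs E: D wins 27–3.
Copeland scores (wins − losses):
  A: 0 − 4 = -4
  B: 2 − 2 = 0
  C: 3 − 1 = 2
  D: 4 − 0 = 4
  E: 1 − 3 = -2
D has the best Copeland score.

D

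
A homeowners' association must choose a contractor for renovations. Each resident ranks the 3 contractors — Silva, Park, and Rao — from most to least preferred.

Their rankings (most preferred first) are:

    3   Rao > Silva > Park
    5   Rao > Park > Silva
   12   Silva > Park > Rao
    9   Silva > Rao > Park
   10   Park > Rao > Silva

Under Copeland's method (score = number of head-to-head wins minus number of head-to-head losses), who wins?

Pairwise results:
  Silva vs Park: Silva wins 24–15.
  Silva vs Rao: Silva wins 21–18.
  Park vs Rao: Park wins 22–17.
Copeland scores (wins − losses):
  Silva: 2 − 0 = 2
  Park: 1 − 1 = 0
  Rao: 0 − 2 = -2
Silva has the best Copeland score.

Silva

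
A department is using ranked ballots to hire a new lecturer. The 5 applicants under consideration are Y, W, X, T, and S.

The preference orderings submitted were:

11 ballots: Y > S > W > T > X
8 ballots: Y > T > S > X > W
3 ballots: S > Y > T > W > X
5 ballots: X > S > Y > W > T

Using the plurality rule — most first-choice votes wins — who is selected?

Y

First-place vote totals:
  Y: 19
  W: 0
  X: 5
  T: 0
  S: 3
Y has the most first-place votes.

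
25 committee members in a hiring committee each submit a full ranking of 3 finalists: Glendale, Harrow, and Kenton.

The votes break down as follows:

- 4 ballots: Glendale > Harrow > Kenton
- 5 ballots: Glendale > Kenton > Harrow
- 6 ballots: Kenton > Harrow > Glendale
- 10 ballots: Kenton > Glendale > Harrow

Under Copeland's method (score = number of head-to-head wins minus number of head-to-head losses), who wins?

Kenton

Pairwise results:
  Glendale vs Harrow: Glendale wins 19–6.
  Glendale vs Kenton: Kenton wins 16–9.
  Harrow vs Kenton: Kenton wins 21–4.
Copeland scores (wins − losses):
  Glendale: 1 − 1 = 0
  Harrow: 0 − 2 = -2
  Kenton: 2 − 0 = 2
Kenton has the best Copeland score.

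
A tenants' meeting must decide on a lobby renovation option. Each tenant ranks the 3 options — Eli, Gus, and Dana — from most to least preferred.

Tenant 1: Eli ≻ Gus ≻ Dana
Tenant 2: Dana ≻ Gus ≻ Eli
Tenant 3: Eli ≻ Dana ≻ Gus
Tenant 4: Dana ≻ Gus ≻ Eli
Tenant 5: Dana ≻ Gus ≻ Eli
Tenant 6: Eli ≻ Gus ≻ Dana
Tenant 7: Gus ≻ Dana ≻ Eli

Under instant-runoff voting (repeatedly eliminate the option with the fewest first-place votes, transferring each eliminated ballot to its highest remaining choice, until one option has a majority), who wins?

Dana

Round 1: Eli 3, Dana 3, Gus 1. Gus has the fewest and is eliminated.
Round 2: Dana 4, Eli 3. Dana has a majority.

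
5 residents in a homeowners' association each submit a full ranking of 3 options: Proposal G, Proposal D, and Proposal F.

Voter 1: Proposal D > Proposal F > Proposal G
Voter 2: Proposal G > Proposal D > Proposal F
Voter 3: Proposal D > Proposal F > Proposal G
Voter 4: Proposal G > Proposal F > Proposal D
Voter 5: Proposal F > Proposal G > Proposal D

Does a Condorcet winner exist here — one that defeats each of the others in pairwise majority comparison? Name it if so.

None — there is no Condorcet winner

Head-to-head results (5 voters total):
Proposal G vs Proposal D: Proposal G wins 3–2.
Proposal G vs Proposal F: Proposal F wins 3–2.
Proposal D vs Proposal F: Proposal D wins 3–2.
No candidate beats all others: Proposal G beats Proposal D beats Proposal F beats Proposal G, a majority cycle.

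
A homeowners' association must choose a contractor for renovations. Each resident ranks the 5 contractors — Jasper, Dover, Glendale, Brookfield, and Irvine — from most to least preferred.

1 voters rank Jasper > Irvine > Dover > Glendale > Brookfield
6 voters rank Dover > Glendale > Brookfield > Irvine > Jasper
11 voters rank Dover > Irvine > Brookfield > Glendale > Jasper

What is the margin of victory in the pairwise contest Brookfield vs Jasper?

Ballots ranking Brookfield above Jasper: 6+11 = 17.
Ballots ranking Jasper above Brookfield: 1.
Brookfield wins 17–1, a margin of 16.

16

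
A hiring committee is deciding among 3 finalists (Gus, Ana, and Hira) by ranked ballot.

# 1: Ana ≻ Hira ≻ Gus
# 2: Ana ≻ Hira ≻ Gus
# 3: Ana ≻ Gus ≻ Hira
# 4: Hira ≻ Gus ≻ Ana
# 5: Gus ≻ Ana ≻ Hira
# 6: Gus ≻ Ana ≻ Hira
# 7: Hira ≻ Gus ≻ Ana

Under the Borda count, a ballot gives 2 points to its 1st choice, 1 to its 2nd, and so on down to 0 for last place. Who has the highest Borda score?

Borda scores:
  Gus: 0 + 0 + 1 + 1 + 2 + 2 + 1 = 7
  Ana: 2 + 2 + 2 + 0 + 1 + 1 + 0 = 8
  Hira: 1 + 1 + 0 + 2 + 0 + 0 + 2 = 6
Ana has the highest total.

Ana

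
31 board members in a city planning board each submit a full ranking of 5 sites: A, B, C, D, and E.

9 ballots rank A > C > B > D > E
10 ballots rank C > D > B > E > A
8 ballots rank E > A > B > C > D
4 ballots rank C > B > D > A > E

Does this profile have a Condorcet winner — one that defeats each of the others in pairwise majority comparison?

No

Head-to-head results (31 voters total):
A vs B: A wins 17–14.
A vs C: A wins 17–14.
A vs D: A wins 17–14.
A vs E: E wins 18–13.
B vs C: C wins 23–8.
B vs D: B wins 21–10.
B vs E: B wins 23–8.
C vs D: C wins 31–0.
C vs E: C wins 23–8.
D vs E: D wins 23–8.
No candidate beats all others: A beats B beats E beats A, a majority cycle.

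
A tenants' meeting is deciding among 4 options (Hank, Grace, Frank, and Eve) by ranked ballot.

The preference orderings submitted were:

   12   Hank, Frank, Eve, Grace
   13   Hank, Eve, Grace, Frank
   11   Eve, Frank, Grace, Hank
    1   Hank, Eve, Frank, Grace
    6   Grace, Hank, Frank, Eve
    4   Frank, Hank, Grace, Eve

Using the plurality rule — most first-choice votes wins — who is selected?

Hank

First-place vote totals:
  Hank: 26
  Grace: 6
  Frank: 4
  Eve: 11
Hank has the most first-place votes.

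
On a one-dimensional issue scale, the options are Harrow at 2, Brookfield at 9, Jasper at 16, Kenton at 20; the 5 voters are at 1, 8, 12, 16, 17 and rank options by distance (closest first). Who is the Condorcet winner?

With single-peaked preferences on a line, the Condorcet winner is the candidate closest to the median voter.
The median voter (position 12) is closest to Brookfield at 9.
Check: Brookfield vs Jasper — voters closer to Brookfield: 3 of 5.

Brookfield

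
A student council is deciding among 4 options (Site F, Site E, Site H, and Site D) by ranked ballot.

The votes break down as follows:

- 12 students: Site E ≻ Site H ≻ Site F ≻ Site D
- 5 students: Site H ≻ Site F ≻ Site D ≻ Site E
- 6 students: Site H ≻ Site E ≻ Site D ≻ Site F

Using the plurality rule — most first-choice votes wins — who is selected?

First-place vote totals:
  Site F: 0
  Site E: 12
  Site H: 11
  Site D: 0
Site E has the most first-place votes.

Site E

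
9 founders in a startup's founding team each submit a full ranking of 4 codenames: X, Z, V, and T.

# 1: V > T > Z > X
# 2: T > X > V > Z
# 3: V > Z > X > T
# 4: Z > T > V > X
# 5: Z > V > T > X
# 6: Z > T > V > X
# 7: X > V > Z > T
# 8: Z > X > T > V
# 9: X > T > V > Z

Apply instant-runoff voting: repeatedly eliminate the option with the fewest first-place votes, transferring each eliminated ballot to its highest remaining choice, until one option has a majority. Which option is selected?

Z

Round 1: Z 4, X 2, V 2, T 1. T has the fewest and is eliminated.
Round 2: Z 4, X 3, V 2. V has the fewest and is eliminated.
Round 3: Z 6, X 3. Z has a majority.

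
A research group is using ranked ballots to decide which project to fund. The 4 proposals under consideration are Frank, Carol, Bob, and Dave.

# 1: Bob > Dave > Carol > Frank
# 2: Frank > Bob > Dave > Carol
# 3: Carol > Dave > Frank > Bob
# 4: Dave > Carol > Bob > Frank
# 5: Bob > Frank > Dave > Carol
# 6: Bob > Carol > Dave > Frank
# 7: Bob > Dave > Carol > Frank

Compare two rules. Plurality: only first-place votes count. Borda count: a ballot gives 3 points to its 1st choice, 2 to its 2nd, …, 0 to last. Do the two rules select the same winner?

Yes

Plurality first-place counts: Frank 1, Carol 1, Bob 4, Dave 1 → Bob.
Borda totals: Frank 6, Carol 9, Bob 15, Dave 12 → Bob.
The two rules agree on Bob.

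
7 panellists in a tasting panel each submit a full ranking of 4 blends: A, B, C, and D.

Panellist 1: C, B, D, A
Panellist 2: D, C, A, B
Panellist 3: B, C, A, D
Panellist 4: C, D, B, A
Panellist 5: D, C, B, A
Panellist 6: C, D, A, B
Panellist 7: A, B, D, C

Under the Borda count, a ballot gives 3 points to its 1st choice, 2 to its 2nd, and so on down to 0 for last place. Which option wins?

Borda scores:
  A: 0 + 1 + 1 + 0 + 0 + 1 + 3 = 6
  B: 2 + 0 + 3 + 1 + 1 + 0 + 2 = 9
  C: 3 + 2 + 2 + 3 + 2 + 3 + 0 = 15
  D: 1 + 3 + 0 + 2 + 3 + 2 + 1 = 12
C has the highest total.

C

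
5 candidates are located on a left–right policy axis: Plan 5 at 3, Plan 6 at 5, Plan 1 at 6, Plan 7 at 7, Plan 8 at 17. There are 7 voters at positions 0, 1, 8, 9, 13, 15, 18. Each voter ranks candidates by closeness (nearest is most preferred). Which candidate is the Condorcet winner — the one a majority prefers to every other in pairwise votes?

Plan 7

With single-peaked preferences on a line, the Condorcet winner is the candidate closest to the median voter.
The median voter (position 9) is closest to Plan 7 at 7.
Check: Plan 7 vs Plan 6 — voters closer to Plan 7: 5 of 7.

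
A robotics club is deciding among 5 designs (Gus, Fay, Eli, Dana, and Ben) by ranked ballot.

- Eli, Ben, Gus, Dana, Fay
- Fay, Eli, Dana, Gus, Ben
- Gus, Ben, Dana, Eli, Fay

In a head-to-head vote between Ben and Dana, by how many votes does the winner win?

1

Ballots ranking Ben above Dana: 2.
Ballots ranking Dana above Ben: 1.
Ben wins 2–1, a margin of 1.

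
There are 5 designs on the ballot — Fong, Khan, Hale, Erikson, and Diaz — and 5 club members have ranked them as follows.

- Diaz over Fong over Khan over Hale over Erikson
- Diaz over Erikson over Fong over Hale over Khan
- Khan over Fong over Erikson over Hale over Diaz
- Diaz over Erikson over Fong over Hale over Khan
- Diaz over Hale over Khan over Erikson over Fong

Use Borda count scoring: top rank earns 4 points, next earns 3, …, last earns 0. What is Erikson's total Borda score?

9

Borda scores:
  Fong: 3 + 2 + 3 + 2 + 0 = 10
  Khan: 2 + 0 + 4 + 0 + 2 = 8
  Hale: 1 + 1 + 1 + 1 + 3 = 7
  Erikson: 0 + 3 + 2 + 3 + 1 = 9
  Diaz: 4 + 4 + 0 + 4 + 4 = 16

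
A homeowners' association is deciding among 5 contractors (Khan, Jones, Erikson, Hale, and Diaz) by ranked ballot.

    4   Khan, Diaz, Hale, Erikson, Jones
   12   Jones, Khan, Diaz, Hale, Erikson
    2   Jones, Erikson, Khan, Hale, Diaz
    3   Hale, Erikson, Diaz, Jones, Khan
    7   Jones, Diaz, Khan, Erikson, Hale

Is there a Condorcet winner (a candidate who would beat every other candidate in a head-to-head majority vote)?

Yes

Head-to-head results (28 voters total):
Khan vs Jones: Jones wins 24–4.
Khan vs Erikson: Khan wins 23–5.
Khan vs Hale: Khan wins 25–3.
Khan vs Diaz: Khan wins 18–10.
Jones vs Erikson: Jones wins 21–7.
Jones vs Hale: Jones wins 21–7.
Jones vs Diaz: Jones wins 21–7.
Erikson vs Hale: Hale wins 19–9.
Erikson vs Diaz: Diaz wins 23–5.
Hale vs Diaz: Diaz wins 23–5.
Jones beats each rival — Khan (24–4), Erikson (21–7), Hale (21–7), Diaz (21–7) — so Jones is the Condorcet winner.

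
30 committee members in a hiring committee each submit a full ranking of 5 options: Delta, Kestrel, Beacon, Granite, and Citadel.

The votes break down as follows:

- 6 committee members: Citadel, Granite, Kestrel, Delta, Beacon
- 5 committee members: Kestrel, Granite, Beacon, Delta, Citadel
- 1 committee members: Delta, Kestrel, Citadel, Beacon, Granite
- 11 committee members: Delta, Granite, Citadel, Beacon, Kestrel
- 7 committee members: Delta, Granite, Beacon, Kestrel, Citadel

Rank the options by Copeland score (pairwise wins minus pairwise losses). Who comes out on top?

Delta

Pairwise results:
  Delta vs Kestrel: Delta wins 19–11.
  Delta vs Beacon: Delta wins 25–5.
  Delta vs Granite: Delta wins 19–11.
  Delta vs Citadel: Delta wins 24–6.
  Kestrel vs Beacon: Beacon wins 18–12.
  Kestrel vs Granite: Granite wins 24–6.
  Kestrel vs Citadel: Citadel wins 17–13.
  Beacon vs Granite: Granite wins 29–1.
  Beacon vs Citadel: Citadel wins 18–12.
  Granite vs Citadel: Granite wins 23–7.
Copeland scores (wins − losses):
  Delta: 4 − 0 = 4
  Kestrel: 0 − 4 = -4
  Beacon: 1 − 3 = -2
  Granite: 3 − 1 = 2
  Citadel: 2 − 2 = 0
Delta has the best Copeland score.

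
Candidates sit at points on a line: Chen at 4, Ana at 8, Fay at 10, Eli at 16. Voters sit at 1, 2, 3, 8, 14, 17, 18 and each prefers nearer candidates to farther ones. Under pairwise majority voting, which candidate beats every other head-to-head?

With single-peaked preferences on a line, the Condorcet winner is the candidate closest to the median voter.
The median voter (position 8) is closest to Ana at 8.
Check: Ana vs Eli — voters closer to Ana: 4 of 7.

Ana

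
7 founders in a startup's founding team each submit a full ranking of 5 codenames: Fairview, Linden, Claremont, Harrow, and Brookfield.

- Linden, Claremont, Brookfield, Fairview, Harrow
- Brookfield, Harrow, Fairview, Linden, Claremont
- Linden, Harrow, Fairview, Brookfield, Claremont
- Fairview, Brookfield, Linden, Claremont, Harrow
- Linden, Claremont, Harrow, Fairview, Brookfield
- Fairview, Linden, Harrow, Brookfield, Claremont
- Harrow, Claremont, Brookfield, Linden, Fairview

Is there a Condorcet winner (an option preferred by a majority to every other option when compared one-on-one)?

Head-to-head results (7 voters total):
Fairview vs Linden: Linden wins 4–3.
Fairview vs Claremont: Fairview wins 4–3.
Fairview vs Harrow: Harrow wins 4–3.
Fairview vs Brookfield: Fairview wins 4–3.
Linden vs Claremont: Linden wins 6–1.
Linden vs Harrow: Linden wins 5–2.
Linden vs Brookfield: Linden wins 4–3.
Claremont vs Harrow: Harrow wins 4–3.
Claremont vs Brookfield: Brookfield wins 4–3.
Harrow vs Brookfield: Harrow wins 4–3.
Linden beats each rival — Fairview (4–3), Claremont (6–1), Harrow (5–2), Brookfield (4–3) — so Linden is the Condorcet winner.

Yes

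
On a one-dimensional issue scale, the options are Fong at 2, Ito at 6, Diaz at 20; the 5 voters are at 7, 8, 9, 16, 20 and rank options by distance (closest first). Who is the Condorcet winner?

Ito

With single-peaked preferences on a line, the Condorcet winner is the candidate closest to the median voter.
The median voter (position 9) is closest to Ito at 6.
Check: Ito vs Fong — voters closer to Ito: 5 of 5.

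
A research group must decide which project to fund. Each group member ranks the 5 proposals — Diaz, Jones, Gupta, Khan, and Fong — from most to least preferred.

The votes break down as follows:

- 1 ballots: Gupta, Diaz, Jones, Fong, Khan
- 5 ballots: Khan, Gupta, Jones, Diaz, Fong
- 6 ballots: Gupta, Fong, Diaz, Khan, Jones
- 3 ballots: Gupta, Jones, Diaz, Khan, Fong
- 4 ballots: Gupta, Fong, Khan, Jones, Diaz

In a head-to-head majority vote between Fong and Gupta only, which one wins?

Ballots ranking Fong above Gupta: 0.
Ballots ranking Gupta above Fong: 1+5+6+3+4 = 19.
Gupta wins the head-to-head, 19–0.

Gupta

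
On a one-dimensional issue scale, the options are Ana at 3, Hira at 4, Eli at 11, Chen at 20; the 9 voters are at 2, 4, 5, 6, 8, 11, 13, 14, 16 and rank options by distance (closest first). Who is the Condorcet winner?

With single-peaked preferences on a line, the Condorcet winner is the candidate closest to the median voter.
The median voter (position 8) is closest to Eli at 11.
Check: Eli vs Ana — voters closer to Eli: 5 of 9.

Eli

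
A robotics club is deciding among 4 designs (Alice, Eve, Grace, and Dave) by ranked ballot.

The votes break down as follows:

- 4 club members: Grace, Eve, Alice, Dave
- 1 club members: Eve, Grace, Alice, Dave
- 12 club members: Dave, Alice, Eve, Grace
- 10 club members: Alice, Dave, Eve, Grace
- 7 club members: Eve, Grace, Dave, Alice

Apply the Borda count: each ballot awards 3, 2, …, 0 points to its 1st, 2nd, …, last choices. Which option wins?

Dave

Borda scores:
  Alice: 4·1 + 1 + 12·2 + 10·3 + 7·0 = 59
  Eve: 4·2 + 3 + 12·1 + 10·1 + 7·3 = 54
  Grace: 4·3 + 2 + 12·0 + 10·0 + 7·2 = 28
  Dave: 4·0 + 0 + 12·3 + 10·2 + 7·1 = 63
Dave has the highest total.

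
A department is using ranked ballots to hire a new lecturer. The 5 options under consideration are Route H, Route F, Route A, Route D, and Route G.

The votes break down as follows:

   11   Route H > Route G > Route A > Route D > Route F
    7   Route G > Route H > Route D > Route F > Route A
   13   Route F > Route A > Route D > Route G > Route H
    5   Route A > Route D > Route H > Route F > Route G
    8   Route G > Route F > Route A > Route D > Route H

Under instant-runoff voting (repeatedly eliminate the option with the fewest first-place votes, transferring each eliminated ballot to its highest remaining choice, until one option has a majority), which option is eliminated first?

Route D

Round 1: Route G 15, Route F 13, Route H 11, Route A 5, Route D 0. Route D has the fewest and is eliminated.
Round 2: Route G 15, Route F 13, Route H 11, Route A 5. Route A has the fewest and is eliminated.
Round 3: Route H 16, Route G 15, Route F 13. Route F has the fewest and is eliminated.
Round 4: Route G 28, Route H 16. Route G has a majority.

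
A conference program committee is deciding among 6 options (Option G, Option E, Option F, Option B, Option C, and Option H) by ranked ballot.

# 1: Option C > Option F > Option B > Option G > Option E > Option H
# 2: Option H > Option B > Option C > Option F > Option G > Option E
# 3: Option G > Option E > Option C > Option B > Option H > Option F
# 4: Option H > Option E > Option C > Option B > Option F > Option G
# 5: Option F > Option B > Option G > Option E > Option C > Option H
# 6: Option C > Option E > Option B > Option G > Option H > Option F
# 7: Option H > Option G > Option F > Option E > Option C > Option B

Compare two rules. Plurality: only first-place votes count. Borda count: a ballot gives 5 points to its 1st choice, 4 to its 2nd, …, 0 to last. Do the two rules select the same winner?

No

Plurality first-place counts: Option G 1, Option E 0, Option F 1, Option B 0, Option C 2, Option H 3 → Option H.
Borda totals: Option G 17, Option E 17, Option F 15, Option B 18, Option C 21, Option H 17 → Option C.
The two rules disagree: plurality picks Option H, Borda picks Option C.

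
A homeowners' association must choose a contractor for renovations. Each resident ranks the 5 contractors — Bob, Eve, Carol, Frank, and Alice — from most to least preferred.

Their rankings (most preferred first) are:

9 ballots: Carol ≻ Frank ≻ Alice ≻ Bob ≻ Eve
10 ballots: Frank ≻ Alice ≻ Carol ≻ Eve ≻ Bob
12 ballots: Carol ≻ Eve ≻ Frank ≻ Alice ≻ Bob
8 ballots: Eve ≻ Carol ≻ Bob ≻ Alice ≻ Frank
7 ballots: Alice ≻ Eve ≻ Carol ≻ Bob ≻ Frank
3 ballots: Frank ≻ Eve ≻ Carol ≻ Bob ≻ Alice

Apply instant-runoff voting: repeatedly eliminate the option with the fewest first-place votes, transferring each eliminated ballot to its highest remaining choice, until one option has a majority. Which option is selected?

Round 1: Carol 21, Frank 13, Eve 8, Alice 7, Bob 0. Bob has the fewest and is eliminated.
Round 2: Carol 21, Frank 13, Eve 8, Alice 7. Alice has the fewest and is eliminated.
Round 3: Carol 21, Eve 15, Frank 13. Frank has the fewest and is eliminated.
Round 4: Carol 31, Eve 18. Carol has a majority.

Carol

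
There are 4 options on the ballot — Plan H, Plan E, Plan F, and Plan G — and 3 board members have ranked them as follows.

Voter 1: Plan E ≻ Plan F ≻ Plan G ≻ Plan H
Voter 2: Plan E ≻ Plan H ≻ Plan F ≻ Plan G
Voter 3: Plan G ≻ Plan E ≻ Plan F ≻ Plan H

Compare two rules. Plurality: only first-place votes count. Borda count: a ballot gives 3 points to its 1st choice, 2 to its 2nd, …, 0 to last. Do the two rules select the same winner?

Yes

Plurality first-place counts: Plan H 0, Plan E 2, Plan F 0, Plan G 1 → Plan E.
Borda totals: Plan H 2, Plan E 8, Plan F 4, Plan G 4 → Plan E.
The two rules agree on Plan E.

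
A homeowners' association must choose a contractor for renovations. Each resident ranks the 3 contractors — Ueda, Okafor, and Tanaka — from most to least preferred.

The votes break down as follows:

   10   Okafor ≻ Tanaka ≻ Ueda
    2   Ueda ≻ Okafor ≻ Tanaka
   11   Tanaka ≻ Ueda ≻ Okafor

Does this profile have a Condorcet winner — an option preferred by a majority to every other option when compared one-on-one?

Head-to-head results (23 voters total):
Ueda vs Okafor: Ueda wins 13–10.
Ueda vs Tanaka: Tanaka wins 21–2.
Okafor vs Tanaka: Okafor wins 12–11.
No candidate beats all others: Ueda beats Okafor beats Tanaka beats Ueda, a majority cycle.

No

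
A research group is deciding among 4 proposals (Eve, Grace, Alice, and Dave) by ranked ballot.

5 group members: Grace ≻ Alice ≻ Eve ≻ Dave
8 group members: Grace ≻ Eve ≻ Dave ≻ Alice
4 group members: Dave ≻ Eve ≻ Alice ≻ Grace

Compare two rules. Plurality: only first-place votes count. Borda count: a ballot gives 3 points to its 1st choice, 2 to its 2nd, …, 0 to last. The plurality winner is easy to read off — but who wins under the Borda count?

Plurality first-place counts: Eve 0, Grace 13, Alice 0, Dave 4 → Grace.
Borda totals: Eve 29, Grace 39, Alice 14, Dave 20 → Grace.

Grace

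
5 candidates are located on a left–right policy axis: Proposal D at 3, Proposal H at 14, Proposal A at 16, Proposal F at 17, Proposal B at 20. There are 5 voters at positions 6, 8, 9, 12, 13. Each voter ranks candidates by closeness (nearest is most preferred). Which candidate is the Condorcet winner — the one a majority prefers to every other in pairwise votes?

With single-peaked preferences on a line, the Condorcet winner is the candidate closest to the median voter.
The median voter (position 9) is closest to Proposal H at 14.
Check: Proposal H vs Proposal B — voters closer to Proposal H: 5 of 5.

Proposal H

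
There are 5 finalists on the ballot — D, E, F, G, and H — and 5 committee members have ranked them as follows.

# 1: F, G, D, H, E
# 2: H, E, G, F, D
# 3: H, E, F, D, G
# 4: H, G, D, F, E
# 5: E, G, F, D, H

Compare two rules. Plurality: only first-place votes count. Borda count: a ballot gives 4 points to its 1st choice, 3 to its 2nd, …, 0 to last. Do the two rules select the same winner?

Yes

Plurality first-place counts: D 0, E 1, F 1, G 0, H 3 → H.
Borda totals: D 6, E 10, F 10, G 11, H 13 → H.
The two rules agree on H.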